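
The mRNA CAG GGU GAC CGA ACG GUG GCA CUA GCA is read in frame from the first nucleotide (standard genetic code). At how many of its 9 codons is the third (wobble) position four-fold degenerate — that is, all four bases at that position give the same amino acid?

7

Codon 1 CAG (Gln): third position 2-fold.
Codon 2 GGU (Gly): third position 4-fold.
Codon 3 GAC (Asp): third position 2-fold.
Codon 4 CGA (Arg): third position 4-fold.
Codon 5 ACG (Thr): third position 4-fold.
Codon 6 GUG (Val): third position 4-fold.
Codon 7 GCA (Ala): third position 4-fold.
Codon 8 CUA (Leu): third position 4-fold.
Codon 9 GCA (Ala): third position 4-fold.
Four-fold degenerate third positions: 7.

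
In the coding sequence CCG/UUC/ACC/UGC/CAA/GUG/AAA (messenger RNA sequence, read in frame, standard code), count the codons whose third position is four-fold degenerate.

3

Codon 1 CCG (Pro): third position 4-fold.
Codon 2 UUC (Phe): third position 2-fold.
Codon 3 ACC (Thr): third position 4-fold.
Codon 4 UGC (Cys): third position 2-fold.
Codon 5 CAA (Gln): third position 2-fold.
Codon 6 GUG (Val): third position 4-fold.
Codon 7 AAA (Lys): third position 2-fold.
Four-fold degenerate third positions: 3.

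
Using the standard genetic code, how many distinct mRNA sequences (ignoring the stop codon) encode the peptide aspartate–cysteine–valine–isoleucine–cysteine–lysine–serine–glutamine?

Asp: 2 codons.
Cys: 2 codons.
Val: 4 codons.
Ile: 3 codons.
Cys: 2 codons.
Lys: 2 codons.
Ser: 6 codons.
Gln: 2 codons.
2 × 2 × 4 × 3 × 2 × 2 × 6 × 2 = 2304.

2304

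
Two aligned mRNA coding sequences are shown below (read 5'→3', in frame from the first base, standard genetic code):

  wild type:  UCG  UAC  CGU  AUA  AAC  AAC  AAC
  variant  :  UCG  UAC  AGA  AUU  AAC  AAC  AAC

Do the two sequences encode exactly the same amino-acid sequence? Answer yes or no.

yes

Codon 1: UCG Ser / UCG Ser — identical.
Codon 2: UAC Tyr / UAC Tyr — identical.
Codon 3: CGU Arg / AGA Arg — synonymous.
Codon 4: AUA Ile / AUU Ile — synonymous.
Codon 5: AAC Asn / AAC Asn — identical.
Codon 6: AAC Asn / AAC Asn — identical.
Codon 7: AAC Asn / AAC Asn — identical.
Nonsynonymous differences: 0 → same protein.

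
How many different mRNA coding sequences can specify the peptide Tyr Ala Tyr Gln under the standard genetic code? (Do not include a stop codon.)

32

Tyr: 2 codons.
Ala: 4 codons.
Tyr: 2 codons.
Gln: 2 codons.
2 × 4 × 2 × 2 = 32.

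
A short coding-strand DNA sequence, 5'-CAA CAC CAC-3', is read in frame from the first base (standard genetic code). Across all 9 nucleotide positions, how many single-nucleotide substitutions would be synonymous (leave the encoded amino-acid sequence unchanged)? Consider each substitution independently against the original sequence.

Codon 1 (CAA, Gln): 1 synonymous substitution.
Codon 2 (CAC, His): 1 synonymous substitution.
Codon 3 (CAC, His): 1 synonymous substitution.
Total: 1 + 1 + 1 = 3.

3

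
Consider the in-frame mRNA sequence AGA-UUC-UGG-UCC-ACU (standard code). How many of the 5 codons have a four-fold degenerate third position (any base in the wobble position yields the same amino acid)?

2

Codon 1 AGA (Arg): third position 2-fold.
Codon 2 UUC (Phe): third position 2-fold.
Codon 3 UGG (Trp): third position 1-fold.
Codon 4 UCC (Ser): third position 4-fold.
Codon 5 ACU (Thr): third position 4-fold.
Four-fold degenerate third positions: 2.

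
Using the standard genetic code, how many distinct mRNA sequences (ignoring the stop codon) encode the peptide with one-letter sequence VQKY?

Val: 4 codons.
Gln: 2 codons.
Lys: 2 codons.
Tyr: 2 codons.
4 × 2 × 2 × 2 = 32.

32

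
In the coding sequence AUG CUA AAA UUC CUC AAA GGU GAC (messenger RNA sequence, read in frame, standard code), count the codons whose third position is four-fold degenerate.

Codon 1 AUG (Met): third position 1-fold.
Codon 2 CUA (Leu): third position 4-fold.
Codon 3 AAA (Lys): third position 2-fold.
Codon 4 UUC (Phe): third position 2-fold.
Codon 5 CUC (Leu): third position 4-fold.
Codon 6 AAA (Lys): third position 2-fold.
Codon 7 GGU (Gly): third position 4-fold.
Codon 8 GAC (Asp): third position 2-fold.
Four-fold degenerate third positions: 3.

3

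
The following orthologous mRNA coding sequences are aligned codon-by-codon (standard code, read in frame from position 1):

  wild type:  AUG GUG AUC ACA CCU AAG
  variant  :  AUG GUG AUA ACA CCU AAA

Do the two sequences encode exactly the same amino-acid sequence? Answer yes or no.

yes

Codon 1: AUG Met / AUG Met — identical.
Codon 2: GUG Val / GUG Val — identical.
Codon 3: AUC Ile / AUA Ile — synonymous.
Codon 4: ACA Thr / ACA Thr — identical.
Codon 5: CCU Pro / CCU Pro — identical.
Codon 6: AAG Lys / AAA Lys — synonymous.
Nonsynonymous differences: 0 → same protein.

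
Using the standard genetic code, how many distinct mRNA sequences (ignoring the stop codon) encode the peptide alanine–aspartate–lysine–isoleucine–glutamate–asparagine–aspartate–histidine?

768

Ala: 4 codons.
Asp: 2 codons.
Lys: 2 codons.
Ile: 3 codons.
Glu: 2 codons.
Asn: 2 codons.
Asp: 2 codons.
His: 2 codons.
4 × 2 × 2 × 3 × 2 × 2 × 2 × 2 = 768.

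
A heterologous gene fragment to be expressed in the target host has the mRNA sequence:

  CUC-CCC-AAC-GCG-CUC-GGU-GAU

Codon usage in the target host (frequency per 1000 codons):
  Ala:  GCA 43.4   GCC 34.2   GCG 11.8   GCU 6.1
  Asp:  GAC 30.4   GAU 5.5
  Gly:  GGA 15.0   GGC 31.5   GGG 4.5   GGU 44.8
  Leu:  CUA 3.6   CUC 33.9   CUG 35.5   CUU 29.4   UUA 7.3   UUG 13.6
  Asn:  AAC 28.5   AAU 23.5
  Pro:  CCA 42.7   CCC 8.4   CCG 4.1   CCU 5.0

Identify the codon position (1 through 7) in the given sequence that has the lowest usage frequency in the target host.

7

Codon 1 CUC (Leu): 33.9 per 1000.
Codon 2 CCC (Pro): 8.4 per 1000.
Codon 3 AAC (Asn): 28.5 per 1000.
Codon 4 GCG (Ala): 11.8 per 1000.
Codon 5 CUC (Leu): 33.9 per 1000.
Codon 6 GGU (Gly): 44.8 per 1000.
Codon 7 GAU (Asp): 5.5 per 1000.
Lowest frequency is 5.5 at codon 7.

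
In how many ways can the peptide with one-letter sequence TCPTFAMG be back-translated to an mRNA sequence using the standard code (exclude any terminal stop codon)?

4096

Thr: 4 codons.
Cys: 2 codons.
Pro: 4 codons.
Thr: 4 codons.
Phe: 2 codons.
Ala: 4 codons.
Met: 1 codon.
Gly: 4 codons.
4 × 2 × 4 × 4 × 2 × 4 × 1 × 4 = 4096.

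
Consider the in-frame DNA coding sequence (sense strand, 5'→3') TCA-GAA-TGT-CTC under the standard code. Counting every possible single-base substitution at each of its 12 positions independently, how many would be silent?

Codon 1 (TCA, Ser): 3 synonymous substitutions.
Codon 2 (GAA, Glu): 1 synonymous substitution.
Codon 3 (TGT, Cys): 1 synonymous substitution.
Codon 4 (CTC, Leu): 3 synonymous substitutions.
Total: 3 + 1 + 1 + 3 = 8.

8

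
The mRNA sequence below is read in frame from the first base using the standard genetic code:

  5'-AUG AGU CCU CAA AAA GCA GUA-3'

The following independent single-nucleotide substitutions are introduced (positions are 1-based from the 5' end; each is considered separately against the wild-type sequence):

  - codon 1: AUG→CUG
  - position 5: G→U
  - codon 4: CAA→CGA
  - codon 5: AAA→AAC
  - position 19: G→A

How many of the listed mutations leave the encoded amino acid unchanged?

0

Codon 1: AUG (Met) → CUG (Leu) — missense.
Codon 2: AGU (Ser) → AUU (Ile) — missense.
Codon 4: CAA (Gln) → CGA (Arg) — missense.
Codon 5: AAA (Lys) → AAC (Asn) — missense.
Codon 7: GUA (Val) → AUA (Ile) — missense.
Synonymous: 0 of 5.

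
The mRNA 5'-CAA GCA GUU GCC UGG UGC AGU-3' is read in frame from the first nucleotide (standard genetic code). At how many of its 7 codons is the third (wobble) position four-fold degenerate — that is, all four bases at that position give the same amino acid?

3

Codon 1 CAA (Gln): third position 2-fold.
Codon 2 GCA (Ala): third position 4-fold.
Codon 3 GUU (Val): third position 4-fold.
Codon 4 GCC (Ala): third position 4-fold.
Codon 5 UGG (Trp): third position 1-fold.
Codon 6 UGC (Cys): third position 2-fold.
Codon 7 AGU (Ser): third position 2-fold.
Four-fold degenerate third positions: 3.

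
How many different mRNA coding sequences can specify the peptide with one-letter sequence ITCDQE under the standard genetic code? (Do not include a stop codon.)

Ile: 3 codons.
Thr: 4 codons.
Cys: 2 codons.
Asp: 2 codons.
Gln: 2 codons.
Glu: 2 codons.
3 × 4 × 2 × 2 × 2 × 2 = 192.

192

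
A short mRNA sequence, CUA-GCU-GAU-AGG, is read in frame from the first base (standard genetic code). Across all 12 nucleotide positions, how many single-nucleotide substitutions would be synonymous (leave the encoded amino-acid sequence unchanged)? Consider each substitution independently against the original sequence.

Codon 1 (CUA, Leu): 4 synonymous substitutions.
Codon 2 (GCU, Ala): 3 synonymous substitutions.
Codon 3 (GAU, Asp): 1 synonymous substitution.
Codon 4 (AGG, Arg): 2 synonymous substitutions.
Total: 4 + 3 + 1 + 2 = 10.

10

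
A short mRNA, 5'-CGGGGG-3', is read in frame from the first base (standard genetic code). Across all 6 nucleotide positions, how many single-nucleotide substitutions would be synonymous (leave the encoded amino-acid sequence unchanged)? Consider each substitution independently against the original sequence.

Codon 1 (CGG, Arg): 4 synonymous substitutions.
Codon 2 (GGG, Gly): 3 synonymous substitutions.
Total: 4 + 3 = 7.

7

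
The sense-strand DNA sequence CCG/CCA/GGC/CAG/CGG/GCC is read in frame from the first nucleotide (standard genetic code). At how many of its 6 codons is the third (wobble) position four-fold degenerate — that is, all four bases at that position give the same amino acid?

5

Codon 1 CCG (Pro): third position 4-fold.
Codon 2 CCA (Pro): third position 4-fold.
Codon 3 GGC (Gly): third position 4-fold.
Codon 4 CAG (Gln): third position 2-fold.
Codon 5 CGG (Arg): third position 4-fold.
Codon 6 GCC (Ala): third position 4-fold.
Four-fold degenerate third positions: 5.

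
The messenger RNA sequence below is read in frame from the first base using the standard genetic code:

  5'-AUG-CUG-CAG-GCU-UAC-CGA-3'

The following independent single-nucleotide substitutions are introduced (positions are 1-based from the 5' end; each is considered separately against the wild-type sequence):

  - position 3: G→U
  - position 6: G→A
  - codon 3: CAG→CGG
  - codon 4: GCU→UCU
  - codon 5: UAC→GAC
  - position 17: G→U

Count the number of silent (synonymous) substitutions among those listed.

Codon 1: AUG (Met) → AUU (Ile) — missense.
Codon 2: CUG (Leu) → CUA (Leu) — synonymous.
Codon 3: CAG (Gln) → CGG (Arg) — missense.
Codon 4: GCU (Ala) → UCU (Ser) — missense.
Codon 5: UAC (Tyr) → GAC (Asp) — missense.
Codon 6: CGA (Arg) → CUA (Leu) — missense.
Synonymous: 1 of 6.

1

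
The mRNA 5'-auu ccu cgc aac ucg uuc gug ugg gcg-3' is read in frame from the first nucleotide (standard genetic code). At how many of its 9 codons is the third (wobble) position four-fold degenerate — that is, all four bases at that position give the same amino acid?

Codon 1 AUU (Ile): third position 3-fold.
Codon 2 CCU (Pro): third position 4-fold.
Codon 3 CGC (Arg): third position 4-fold.
Codon 4 AAC (Asn): third position 2-fold.
Codon 5 UCG (Ser): third position 4-fold.
Codon 6 UUC (Phe): third position 2-fold.
Codon 7 GUG (Val): third position 4-fold.
Codon 8 UGG (Trp): third position 1-fold.
Codon 9 GCG (Ala): third position 4-fold.
Four-fold degenerate third positions: 5.

5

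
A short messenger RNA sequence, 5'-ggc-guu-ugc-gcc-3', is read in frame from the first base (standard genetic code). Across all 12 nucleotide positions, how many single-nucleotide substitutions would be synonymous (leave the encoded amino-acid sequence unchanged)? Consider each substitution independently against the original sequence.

10

Codon 1 (GGC, Gly): 3 synonymous substitutions.
Codon 2 (GUU, Val): 3 synonymous substitutions.
Codon 3 (UGC, Cys): 1 synonymous substitution.
Codon 4 (GCC, Ala): 3 synonymous substitutions.
Total: 3 + 3 + 1 + 3 = 10.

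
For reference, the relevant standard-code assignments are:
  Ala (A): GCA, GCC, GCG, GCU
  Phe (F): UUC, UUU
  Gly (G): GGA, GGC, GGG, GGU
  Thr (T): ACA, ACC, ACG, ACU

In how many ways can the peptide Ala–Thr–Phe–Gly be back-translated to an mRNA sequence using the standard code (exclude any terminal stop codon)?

Ala: 4 codons.
Thr: 4 codons.
Phe: 2 codons.
Gly: 4 codons.
4 × 4 × 2 × 4 = 128.

128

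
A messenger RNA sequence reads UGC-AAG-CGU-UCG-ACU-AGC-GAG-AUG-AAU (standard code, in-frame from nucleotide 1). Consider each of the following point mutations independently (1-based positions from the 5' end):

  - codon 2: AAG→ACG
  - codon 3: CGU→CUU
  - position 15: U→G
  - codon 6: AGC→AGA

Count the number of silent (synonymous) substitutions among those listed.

Codon 2: AAG (Lys) → ACG (Thr) — missense.
Codon 3: CGU (Arg) → CUU (Leu) — missense.
Codon 5: ACU (Thr) → ACG (Thr) — synonymous.
Codon 6: AGC (Ser) → AGA (Arg) — missense.
Synonymous: 1 of 4.

1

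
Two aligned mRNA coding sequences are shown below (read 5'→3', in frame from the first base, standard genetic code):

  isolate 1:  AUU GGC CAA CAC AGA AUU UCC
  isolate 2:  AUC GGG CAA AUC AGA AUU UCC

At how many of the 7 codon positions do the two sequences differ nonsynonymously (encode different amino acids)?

1

Codon 1: AUU Ile / AUC Ile — synonymous.
Codon 2: GGC Gly / GGG Gly — synonymous.
Codon 3: CAA Gln / CAA Gln — identical.
Codon 4: CAC His / AUC Ile — nonsynonymous.
Codon 5: AGA Arg / AGA Arg — identical.
Codon 6: AUU Ile / AUU Ile — identical.
Codon 7: UCC Ser / UCC Ser — identical.
Nonsynonymous differences: 1.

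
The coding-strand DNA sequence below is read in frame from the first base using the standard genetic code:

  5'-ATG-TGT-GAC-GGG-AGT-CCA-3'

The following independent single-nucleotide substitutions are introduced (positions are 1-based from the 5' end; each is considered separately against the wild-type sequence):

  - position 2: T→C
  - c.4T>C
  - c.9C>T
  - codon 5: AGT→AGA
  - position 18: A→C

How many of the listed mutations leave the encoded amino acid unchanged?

2

Codon 1: ATG (Met) → ACG (Thr) — missense.
Codon 2: TGT (Cys) → CGT (Arg) — missense.
Codon 3: GAC (Asp) → GAT (Asp) — synonymous.
Codon 5: AGT (Ser) → AGA (Arg) — missense.
Codon 6: CCA (Pro) → CCC (Pro) — synonymous.
Synonymous: 2 of 5.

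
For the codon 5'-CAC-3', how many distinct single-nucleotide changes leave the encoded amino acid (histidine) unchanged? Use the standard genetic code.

Position 1: none → 0 synonymous.
Position 2: none → 0 synonymous.
Position 3: CAU → 1 synonymous.
Total: 0 + 0 + 1 = 1.

1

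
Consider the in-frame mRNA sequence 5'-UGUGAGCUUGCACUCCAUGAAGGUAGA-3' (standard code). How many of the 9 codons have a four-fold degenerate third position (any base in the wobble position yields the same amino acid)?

Codon 1 UGU (Cys): third position 2-fold.
Codon 2 GAG (Glu): third position 2-fold.
Codon 3 CUU (Leu): third position 4-fold.
Codon 4 GCA (Ala): third position 4-fold.
Codon 5 CUC (Leu): third position 4-fold.
Codon 6 CAU (His): third position 2-fold.
Codon 7 GAA (Glu): third position 2-fold.
Codon 8 GGU (Gly): third position 4-fold.
Codon 9 AGA (Arg): third position 2-fold.
Four-fold degenerate third positions: 4.

4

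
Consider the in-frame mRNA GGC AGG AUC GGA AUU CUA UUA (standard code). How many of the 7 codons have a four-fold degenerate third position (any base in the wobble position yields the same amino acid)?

Codon 1 GGC (Gly): third position 4-fold.
Codon 2 AGG (Arg): third position 2-fold.
Codon 3 AUC (Ile): third position 3-fold.
Codon 4 GGA (Gly): third position 4-fold.
Codon 5 AUU (Ile): third position 3-fold.
Codon 6 CUA (Leu): third position 4-fold.
Codon 7 UUA (Leu): third position 2-fold.
Four-fold degenerate third positions: 3.

3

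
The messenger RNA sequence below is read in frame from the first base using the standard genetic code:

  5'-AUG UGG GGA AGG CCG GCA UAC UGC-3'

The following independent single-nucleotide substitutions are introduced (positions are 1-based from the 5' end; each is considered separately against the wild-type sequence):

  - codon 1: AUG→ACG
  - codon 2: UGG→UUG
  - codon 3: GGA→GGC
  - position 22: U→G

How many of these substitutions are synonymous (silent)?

Codon 1: AUG (Met) → ACG (Thr) — missense.
Codon 2: UGG (Trp) → UUG (Leu) — missense.
Codon 3: GGA (Gly) → GGC (Gly) — synonymous.
Codon 8: UGC (Cys) → GGC (Gly) — missense.
Synonymous: 1 of 4.

1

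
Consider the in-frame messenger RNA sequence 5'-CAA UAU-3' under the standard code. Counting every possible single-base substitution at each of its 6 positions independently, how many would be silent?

Codon 1 (CAA, Gln): 1 synonymous substitution.
Codon 2 (UAU, Tyr): 1 synonymous substitution.
Total: 1 + 1 = 2.

2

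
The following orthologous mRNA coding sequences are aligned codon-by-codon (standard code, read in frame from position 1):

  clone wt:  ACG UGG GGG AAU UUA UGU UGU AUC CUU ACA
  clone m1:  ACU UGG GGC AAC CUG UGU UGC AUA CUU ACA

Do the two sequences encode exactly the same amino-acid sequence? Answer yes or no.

yes

Codon 1: ACG Thr / ACU Thr — synonymous.
Codon 2: UGG Trp / UGG Trp — identical.
Codon 3: GGG Gly / GGC Gly — synonymous.
Codon 4: AAU Asn / AAC Asn — synonymous.
Codon 5: UUA Leu / CUG Leu — synonymous.
Codon 6: UGU Cys / UGU Cys — identical.
Codon 7: UGU Cys / UGC Cys — synonymous.
Codon 8: AUC Ile / AUA Ile — synonymous.
Codon 9: CUU Leu / CUU Leu — identical.
Codon 10: ACA Thr / ACA Thr — identical.
Nonsynonymous differences: 0 → same protein.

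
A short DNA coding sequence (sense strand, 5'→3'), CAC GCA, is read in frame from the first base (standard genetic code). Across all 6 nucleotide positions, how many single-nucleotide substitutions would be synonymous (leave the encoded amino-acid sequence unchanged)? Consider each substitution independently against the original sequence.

4

Codon 1 (CAC, His): 1 synonymous substitution.
Codon 2 (GCA, Ala): 3 synonymous substitutions.
Total: 1 + 3 = 4.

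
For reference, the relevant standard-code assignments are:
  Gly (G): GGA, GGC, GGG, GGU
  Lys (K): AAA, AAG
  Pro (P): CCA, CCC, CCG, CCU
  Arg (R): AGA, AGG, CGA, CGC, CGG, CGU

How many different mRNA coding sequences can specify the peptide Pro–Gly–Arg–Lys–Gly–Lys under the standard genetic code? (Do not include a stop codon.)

1536

Pro: 4 codons.
Gly: 4 codons.
Arg: 6 codons.
Lys: 2 codons.
Gly: 4 codons.
Lys: 2 codons.
4 × 4 × 6 × 2 × 4 × 2 = 1536.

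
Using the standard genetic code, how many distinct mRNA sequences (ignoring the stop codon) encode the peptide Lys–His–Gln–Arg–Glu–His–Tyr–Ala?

1536

Lys: 2 codons.
His: 2 codons.
Gln: 2 codons.
Arg: 6 codons.
Glu: 2 codons.
His: 2 codons.
Tyr: 2 codons.
Ala: 4 codons.
2 × 2 × 2 × 6 × 2 × 2 × 2 × 4 = 1536.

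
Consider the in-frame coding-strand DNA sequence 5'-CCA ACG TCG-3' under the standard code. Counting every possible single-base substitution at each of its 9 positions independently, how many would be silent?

Codon 1 (CCA, Pro): 3 synonymous substitutions.
Codon 2 (ACG, Thr): 3 synonymous substitutions.
Codon 3 (TCG, Ser): 3 synonymous substitutions.
Total: 3 + 3 + 3 = 9.

9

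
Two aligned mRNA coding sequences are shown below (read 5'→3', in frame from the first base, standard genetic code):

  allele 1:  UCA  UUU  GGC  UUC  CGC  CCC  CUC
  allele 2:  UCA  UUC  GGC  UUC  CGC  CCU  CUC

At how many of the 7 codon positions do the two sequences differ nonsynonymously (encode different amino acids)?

Codon 1: UCA Ser / UCA Ser — identical.
Codon 2: UUU Phe / UUC Phe — synonymous.
Codon 3: GGC Gly / GGC Gly — identical.
Codon 4: UUC Phe / UUC Phe — identical.
Codon 5: CGC Arg / CGC Arg — identical.
Codon 6: CCC Pro / CCU Pro — synonymous.
Codon 7: CUC Leu / CUC Leu — identical.
Nonsynonymous differences: 0.

0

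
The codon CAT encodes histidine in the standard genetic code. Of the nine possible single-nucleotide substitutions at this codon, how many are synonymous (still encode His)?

1

Position 1: none → 0 synonymous.
Position 2: none → 0 synonymous.
Position 3: CAC → 1 synonymous.
Total: 0 + 0 + 1 = 1.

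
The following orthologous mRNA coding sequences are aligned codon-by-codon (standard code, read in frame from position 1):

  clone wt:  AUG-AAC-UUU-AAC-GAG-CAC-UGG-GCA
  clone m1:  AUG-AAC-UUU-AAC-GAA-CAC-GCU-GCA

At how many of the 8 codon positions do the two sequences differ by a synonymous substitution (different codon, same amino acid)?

1

Codon 1: AUG Met / AUG Met — identical.
Codon 2: AAC Asn / AAC Asn — identical.
Codon 3: UUU Phe / UUU Phe — identical.
Codon 4: AAC Asn / AAC Asn — identical.
Codon 5: GAG Glu / GAA Glu — synonymous.
Codon 6: CAC His / CAC His — identical.
Codon 7: UGG Trp / GCU Ala — nonsynonymous.
Codon 8: GCA Ala / GCA Ala — identical.
Synonymous differences: 1.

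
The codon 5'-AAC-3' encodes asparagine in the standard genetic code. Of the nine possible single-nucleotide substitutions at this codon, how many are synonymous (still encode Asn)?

Position 1: none → 0 synonymous.
Position 2: none → 0 synonymous.
Position 3: AAU → 1 synonymous.
Total: 0 + 0 + 1 = 1.

1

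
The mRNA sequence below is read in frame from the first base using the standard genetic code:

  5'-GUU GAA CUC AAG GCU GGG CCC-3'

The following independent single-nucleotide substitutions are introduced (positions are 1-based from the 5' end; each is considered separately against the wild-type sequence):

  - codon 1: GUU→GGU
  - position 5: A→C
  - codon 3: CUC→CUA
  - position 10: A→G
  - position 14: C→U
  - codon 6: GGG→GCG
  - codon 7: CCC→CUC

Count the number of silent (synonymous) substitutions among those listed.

Codon 1: GUU (Val) → GGU (Gly) — missense.
Codon 2: GAA (Glu) → GCA (Ala) — missense.
Codon 3: CUC (Leu) → CUA (Leu) — synonymous.
Codon 4: AAG (Lys) → GAG (Glu) — missense.
Codon 5: GCU (Ala) → GUU (Val) — missense.
Codon 6: GGG (Gly) → GCG (Ala) — missense.
Codon 7: CCC (Pro) → CUC (Leu) — missense.
Synonymous: 1 of 7.

1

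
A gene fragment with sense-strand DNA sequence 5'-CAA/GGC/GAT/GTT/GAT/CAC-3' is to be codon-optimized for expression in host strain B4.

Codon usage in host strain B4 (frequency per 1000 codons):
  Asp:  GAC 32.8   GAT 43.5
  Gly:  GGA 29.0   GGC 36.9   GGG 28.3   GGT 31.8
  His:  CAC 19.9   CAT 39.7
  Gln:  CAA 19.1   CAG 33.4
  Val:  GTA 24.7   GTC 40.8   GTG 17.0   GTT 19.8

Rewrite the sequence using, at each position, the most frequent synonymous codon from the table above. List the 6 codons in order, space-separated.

CAG GGC GAT GTC GAT CAT

Codon 1 (Gln): best is CAG at 33.4.
Codon 2 (Gly): best is GGC at 36.9.
Codon 3 (Asp): best is GAT at 43.5.
Codon 4 (Val): best is GTC at 40.8.
Codon 5 (Asp): best is GAT at 43.5.
Codon 6 (His): best is CAT at 39.7.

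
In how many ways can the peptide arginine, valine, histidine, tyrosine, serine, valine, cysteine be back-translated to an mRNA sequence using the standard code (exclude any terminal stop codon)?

4608

Arg: 6 codons.
Val: 4 codons.
His: 2 codons.
Tyr: 2 codons.
Ser: 6 codons.
Val: 4 codons.
Cys: 2 codons.
6 × 4 × 2 × 2 × 6 × 4 × 2 = 4608.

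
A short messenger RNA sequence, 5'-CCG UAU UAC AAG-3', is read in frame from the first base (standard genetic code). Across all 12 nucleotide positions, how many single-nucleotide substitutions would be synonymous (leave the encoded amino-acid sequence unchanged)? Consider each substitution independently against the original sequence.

6

Codon 1 (CCG, Pro): 3 synonymous substitutions.
Codon 2 (UAU, Tyr): 1 synonymous substitution.
Codon 3 (UAC, Tyr): 1 synonymous substitution.
Codon 4 (AAG, Lys): 1 synonymous substitution.
Total: 3 + 1 + 1 + 1 = 6.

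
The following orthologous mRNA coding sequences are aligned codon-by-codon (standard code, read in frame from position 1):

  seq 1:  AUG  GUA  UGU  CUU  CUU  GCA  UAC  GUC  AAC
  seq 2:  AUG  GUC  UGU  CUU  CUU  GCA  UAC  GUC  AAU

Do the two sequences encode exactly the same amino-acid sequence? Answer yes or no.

Codon 1: AUG Met / AUG Met — identical.
Codon 2: GUA Val / GUC Val — synonymous.
Codon 3: UGU Cys / UGU Cys — identical.
Codon 4: CUU Leu / CUU Leu — identical.
Codon 5: CUU Leu / CUU Leu — identical.
Codon 6: GCA Ala / GCA Ala — identical.
Codon 7: UAC Tyr / UAC Tyr — identical.
Codon 8: GUC Val / GUC Val — identical.
Codon 9: AAC Asn / AAU Asn — synonymous.
Nonsynonymous differences: 0 → same protein.

yes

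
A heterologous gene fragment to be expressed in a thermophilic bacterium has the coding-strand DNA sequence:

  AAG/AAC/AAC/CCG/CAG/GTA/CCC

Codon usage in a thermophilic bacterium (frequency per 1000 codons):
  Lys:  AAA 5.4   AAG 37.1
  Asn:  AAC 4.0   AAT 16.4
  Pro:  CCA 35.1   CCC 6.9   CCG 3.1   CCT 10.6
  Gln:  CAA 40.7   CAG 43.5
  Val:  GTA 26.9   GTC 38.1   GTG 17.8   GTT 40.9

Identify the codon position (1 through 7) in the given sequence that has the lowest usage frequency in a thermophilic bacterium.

4

Codon 1 AAG (Lys): 37.1 per 1000.
Codon 2 AAC (Asn): 4.0 per 1000.
Codon 3 AAC (Asn): 4.0 per 1000.
Codon 4 CCG (Pro): 3.1 per 1000.
Codon 5 CAG (Gln): 43.5 per 1000.
Codon 6 GTA (Val): 26.9 per 1000.
Codon 7 CCC (Pro): 6.9 per 1000.
Lowest frequency is 3.1 at codon 4.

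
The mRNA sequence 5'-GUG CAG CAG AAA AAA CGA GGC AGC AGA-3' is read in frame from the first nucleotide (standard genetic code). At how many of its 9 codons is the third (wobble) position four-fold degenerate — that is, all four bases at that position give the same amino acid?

3

Codon 1 GUG (Val): third position 4-fold.
Codon 2 CAG (Gln): third position 2-fold.
Codon 3 CAG (Gln): third position 2-fold.
Codon 4 AAA (Lys): third position 2-fold.
Codon 5 AAA (Lys): third position 2-fold.
Codon 6 CGA (Arg): third position 4-fold.
Codon 7 GGC (Gly): third position 4-fold.
Codon 8 AGC (Ser): third position 2-fold.
Codon 9 AGA (Arg): third position 2-fold.
Four-fold degenerate third positions: 3.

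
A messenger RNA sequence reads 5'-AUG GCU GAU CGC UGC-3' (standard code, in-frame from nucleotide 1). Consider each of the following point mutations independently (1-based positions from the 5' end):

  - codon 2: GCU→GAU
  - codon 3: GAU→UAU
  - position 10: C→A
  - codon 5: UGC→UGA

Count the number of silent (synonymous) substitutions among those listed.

0

Codon 2: GCU (Ala) → GAU (Asp) — missense.
Codon 3: GAU (Asp) → UAU (Tyr) — missense.
Codon 4: CGC (Arg) → AGC (Ser) — missense.
Codon 5: UGC (Cys) → UGA (Stop) — nonsense.
Synonymous: 0 of 4.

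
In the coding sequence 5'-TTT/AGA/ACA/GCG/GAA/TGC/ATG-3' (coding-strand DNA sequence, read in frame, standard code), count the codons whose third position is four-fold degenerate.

2

Codon 1 TTT (Phe): third position 2-fold.
Codon 2 AGA (Arg): third position 2-fold.
Codon 3 ACA (Thr): third position 4-fold.
Codon 4 GCG (Ala): third position 4-fold.
Codon 5 GAA (Glu): third position 2-fold.
Codon 6 TGC (Cys): third position 2-fold.
Codon 7 ATG (Met): third position 1-fold.
Four-fold degenerate third positions: 2.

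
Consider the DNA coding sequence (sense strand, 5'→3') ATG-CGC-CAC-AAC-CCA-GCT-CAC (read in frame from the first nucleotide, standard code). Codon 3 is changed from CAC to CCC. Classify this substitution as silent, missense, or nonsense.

Position 8 falls in codon 3: CAC → His.
After the substitution the codon is CCC → Pro.
His ≠ Pro, so this is a missense mutation.

missense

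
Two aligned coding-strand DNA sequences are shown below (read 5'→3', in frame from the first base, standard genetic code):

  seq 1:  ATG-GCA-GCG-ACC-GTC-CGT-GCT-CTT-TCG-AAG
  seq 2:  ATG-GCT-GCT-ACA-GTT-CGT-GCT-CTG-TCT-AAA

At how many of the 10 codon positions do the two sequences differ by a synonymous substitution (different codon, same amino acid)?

7

Codon 1: ATG Met / ATG Met — identical.
Codon 2: GCA Ala / GCT Ala — synonymous.
Codon 3: GCG Ala / GCT Ala — synonymous.
Codon 4: ACC Thr / ACA Thr — synonymous.
Codon 5: GTC Val / GTT Val — synonymous.
Codon 6: CGT Arg / CGT Arg — identical.
Codon 7: GCT Ala / GCT Ala — identical.
Codon 8: CTT Leu / CTG Leu — synonymous.
Codon 9: TCG Ser / TCT Ser — synonymous.
Codon 10: AAG Lys / AAA Lys — synonymous.
Synonymous differences: 7.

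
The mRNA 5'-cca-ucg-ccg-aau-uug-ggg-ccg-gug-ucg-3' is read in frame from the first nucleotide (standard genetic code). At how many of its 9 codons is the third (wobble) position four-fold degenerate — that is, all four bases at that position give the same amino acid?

Codon 1 CCA (Pro): third position 4-fold.
Codon 2 UCG (Ser): third position 4-fold.
Codon 3 CCG (Pro): third position 4-fold.
Codon 4 AAU (Asn): third position 2-fold.
Codon 5 UUG (Leu): third position 2-fold.
Codon 6 GGG (Gly): third position 4-fold.
Codon 7 CCG (Pro): third position 4-fold.
Codon 8 GUG (Val): third position 4-fold.
Codon 9 UCG (Ser): third position 4-fold.
Four-fold degenerate third positions: 7.

7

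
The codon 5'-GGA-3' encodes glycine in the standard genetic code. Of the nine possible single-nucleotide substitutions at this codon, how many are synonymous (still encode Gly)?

3

Position 1: none → 0 synonymous.
Position 2: none → 0 synonymous.
Position 3: GGU, GGC, GGG → 3 synonymous.
Total: 0 + 0 + 3 = 3.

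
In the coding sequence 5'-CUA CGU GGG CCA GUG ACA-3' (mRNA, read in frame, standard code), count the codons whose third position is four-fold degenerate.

Codon 1 CUA (Leu): third position 4-fold.
Codon 2 CGU (Arg): third position 4-fold.
Codon 3 GGG (Gly): third position 4-fold.
Codon 4 CCA (Pro): third position 4-fold.
Codon 5 GUG (Val): third position 4-fold.
Codon 6 ACA (Thr): third position 4-fold.
Four-fold degenerate third positions: 6.

6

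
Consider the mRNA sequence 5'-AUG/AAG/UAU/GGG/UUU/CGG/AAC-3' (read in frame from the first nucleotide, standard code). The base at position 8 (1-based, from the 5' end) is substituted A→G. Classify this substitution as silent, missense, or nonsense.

Position 8 falls in codon 3: UAU → Tyr.
After the substitution the codon is UGU → Cys.
Tyr ≠ Cys, so this is a missense mutation.

missense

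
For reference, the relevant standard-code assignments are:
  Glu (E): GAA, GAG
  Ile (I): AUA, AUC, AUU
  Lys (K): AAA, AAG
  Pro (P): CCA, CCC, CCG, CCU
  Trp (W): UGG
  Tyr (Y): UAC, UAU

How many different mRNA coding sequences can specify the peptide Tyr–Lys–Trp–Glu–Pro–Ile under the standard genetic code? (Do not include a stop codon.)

Tyr: 2 codons.
Lys: 2 codons.
Trp: 1 codon.
Glu: 2 codons.
Pro: 4 codons.
Ile: 3 codons.
2 × 2 × 1 × 2 × 4 × 3 = 96.

96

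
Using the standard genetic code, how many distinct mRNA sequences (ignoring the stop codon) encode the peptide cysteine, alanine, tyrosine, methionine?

Cys: 2 codons.
Ala: 4 codons.
Tyr: 2 codons.
Met: 1 codon.
2 × 4 × 2 × 1 = 16.

16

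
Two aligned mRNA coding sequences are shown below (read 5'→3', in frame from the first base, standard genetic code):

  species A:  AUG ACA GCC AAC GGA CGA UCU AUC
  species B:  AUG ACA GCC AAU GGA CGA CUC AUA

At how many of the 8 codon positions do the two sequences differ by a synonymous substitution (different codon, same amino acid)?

Codon 1: AUG Met / AUG Met — identical.
Codon 2: ACA Thr / ACA Thr — identical.
Codon 3: GCC Ala / GCC Ala — identical.
Codon 4: AAC Asn / AAU Asn — synonymous.
Codon 5: GGA Gly / GGA Gly — identical.
Codon 6: CGA Arg / CGA Arg — identical.
Codon 7: UCU Ser / CUC Leu — nonsynonymous.
Codon 8: AUC Ile / AUA Ile — synonymous.
Synonymous differences: 2.

2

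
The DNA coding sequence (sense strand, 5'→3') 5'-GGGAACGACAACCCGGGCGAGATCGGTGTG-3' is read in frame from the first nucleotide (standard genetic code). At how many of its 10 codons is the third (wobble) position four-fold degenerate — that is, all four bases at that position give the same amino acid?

Codon 1 GGG (Gly): third position 4-fold.
Codon 2 AAC (Asn): third position 2-fold.
Codon 3 GAC (Asp): third position 2-fold.
Codon 4 AAC (Asn): third position 2-fold.
Codon 5 CCG (Pro): third position 4-fold.
Codon 6 GGC (Gly): third position 4-fold.
Codon 7 GAG (Glu): third position 2-fold.
Codon 8 ATC (Ile): third position 3-fold.
Codon 9 GGT (Gly): third position 4-fold.
Codon 10 GTG (Val): third position 4-fold.
Four-fold degenerate third positions: 5.

5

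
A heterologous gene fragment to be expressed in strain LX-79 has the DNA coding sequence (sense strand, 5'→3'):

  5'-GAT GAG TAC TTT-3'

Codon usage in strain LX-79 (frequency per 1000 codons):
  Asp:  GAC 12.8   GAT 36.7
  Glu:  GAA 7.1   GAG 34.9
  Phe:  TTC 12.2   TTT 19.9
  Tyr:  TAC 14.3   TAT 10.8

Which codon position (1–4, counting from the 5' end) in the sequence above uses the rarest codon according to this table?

3

Codon 1 GAT (Asp): 36.7 per 1000.
Codon 2 GAG (Glu): 34.9 per 1000.
Codon 3 TAC (Tyr): 14.3 per 1000.
Codon 4 TTT (Phe): 19.9 per 1000.
Lowest frequency is 14.3 at codon 3.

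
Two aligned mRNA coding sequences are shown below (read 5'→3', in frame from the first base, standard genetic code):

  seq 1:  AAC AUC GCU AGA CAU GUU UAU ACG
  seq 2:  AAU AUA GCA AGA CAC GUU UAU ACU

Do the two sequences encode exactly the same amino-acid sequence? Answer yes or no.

yes

Codon 1: AAC Asn / AAU Asn — synonymous.
Codon 2: AUC Ile / AUA Ile — synonymous.
Codon 3: GCU Ala / GCA Ala — synonymous.
Codon 4: AGA Arg / AGA Arg — identical.
Codon 5: CAU His / CAC His — synonymous.
Codon 6: GUU Val / GUU Val — identical.
Codon 7: UAU Tyr / UAU Tyr — identical.
Codon 8: ACG Thr / ACU Thr — synonymous.
Nonsynonymous differences: 0 → same protein.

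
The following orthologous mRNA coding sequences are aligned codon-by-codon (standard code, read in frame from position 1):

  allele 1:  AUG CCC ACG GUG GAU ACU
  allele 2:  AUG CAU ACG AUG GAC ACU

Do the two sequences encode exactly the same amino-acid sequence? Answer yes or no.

Codon 1: AUG Met / AUG Met — identical.
Codon 2: CCC Pro / CAU His — nonsynonymous.
Codon 3: ACG Thr / ACG Thr — identical.
Codon 4: GUG Val / AUG Met — nonsynonymous.
Codon 5: GAU Asp / GAC Asp — synonymous.
Codon 6: ACU Thr / ACU Thr — identical.
Nonsynonymous differences: 2 → different protein.

no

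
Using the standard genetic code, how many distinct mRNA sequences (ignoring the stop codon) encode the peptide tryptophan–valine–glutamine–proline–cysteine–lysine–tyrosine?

Trp: 1 codon.
Val: 4 codons.
Gln: 2 codons.
Pro: 4 codons.
Cys: 2 codons.
Lys: 2 codons.
Tyr: 2 codons.
1 × 4 × 2 × 4 × 2 × 2 × 2 = 256.

256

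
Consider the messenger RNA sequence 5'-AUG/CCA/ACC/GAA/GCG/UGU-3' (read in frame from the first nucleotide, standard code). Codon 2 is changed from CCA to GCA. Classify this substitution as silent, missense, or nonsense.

missense

Position 4 falls in codon 2: CCA → Pro.
After the substitution the codon is GCA → Ala.
Pro ≠ Ala, so this is a missense mutation.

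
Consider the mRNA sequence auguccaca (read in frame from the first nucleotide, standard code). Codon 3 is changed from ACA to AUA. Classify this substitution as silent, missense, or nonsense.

missense

Position 8 falls in codon 3: ACA → Thr.
After the substitution the codon is AUA → Ile.
Thr ≠ Ile, so this is a missense mutation.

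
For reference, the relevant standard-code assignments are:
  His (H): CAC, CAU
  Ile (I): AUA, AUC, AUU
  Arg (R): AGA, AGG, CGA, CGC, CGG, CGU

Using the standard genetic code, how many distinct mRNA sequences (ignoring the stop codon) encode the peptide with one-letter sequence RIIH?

108

Arg: 6 codons.
Ile: 3 codons.
Ile: 3 codons.
His: 2 codons.
6 × 3 × 3 × 2 = 108.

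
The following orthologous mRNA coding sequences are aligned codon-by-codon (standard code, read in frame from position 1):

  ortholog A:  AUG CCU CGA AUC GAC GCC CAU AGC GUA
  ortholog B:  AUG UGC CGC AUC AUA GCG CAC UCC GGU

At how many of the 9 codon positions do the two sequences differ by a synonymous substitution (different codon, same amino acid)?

4

Codon 1: AUG Met / AUG Met — identical.
Codon 2: CCU Pro / UGC Cys — nonsynonymous.
Codon 3: CGA Arg / CGC Arg — synonymous.
Codon 4: AUC Ile / AUC Ile — identical.
Codon 5: GAC Asp / AUA Ile — nonsynonymous.
Codon 6: GCC Ala / GCG Ala — synonymous.
Codon 7: CAU His / CAC His — synonymous.
Codon 8: AGC Ser / UCC Ser — synonymous.
Codon 9: GUA Val / GGU Gly — nonsynonymous.
Synonymous differences: 4.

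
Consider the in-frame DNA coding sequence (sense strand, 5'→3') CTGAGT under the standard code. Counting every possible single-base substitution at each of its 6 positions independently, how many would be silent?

5

Codon 1 (CTG, Leu): 4 synonymous substitutions.
Codon 2 (AGT, Ser): 1 synonymous substitution.
Total: 4 + 1 = 5.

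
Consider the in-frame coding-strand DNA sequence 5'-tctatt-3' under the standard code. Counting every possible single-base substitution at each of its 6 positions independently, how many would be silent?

Codon 1 (TCT, Ser): 3 synonymous substitutions.
Codon 2 (ATT, Ile): 2 synonymous substitutions.
Total: 3 + 2 = 5.

5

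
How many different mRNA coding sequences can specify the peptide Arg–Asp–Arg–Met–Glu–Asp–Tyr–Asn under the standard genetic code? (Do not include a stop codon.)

Arg: 6 codons.
Asp: 2 codons.
Arg: 6 codons.
Met: 1 codon.
Glu: 2 codons.
Asp: 2 codons.
Tyr: 2 codons.
Asn: 2 codons.
6 × 2 × 6 × 1 × 2 × 2 × 2 × 2 = 1152.

1152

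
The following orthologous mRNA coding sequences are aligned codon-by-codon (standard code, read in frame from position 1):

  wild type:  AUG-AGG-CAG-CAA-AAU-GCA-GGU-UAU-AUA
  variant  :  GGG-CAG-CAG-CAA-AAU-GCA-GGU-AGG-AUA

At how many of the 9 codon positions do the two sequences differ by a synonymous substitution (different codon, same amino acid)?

0

Codon 1: AUG Met / GGG Gly — nonsynonymous.
Codon 2: AGG Arg / CAG Gln — nonsynonymous.
Codon 3: CAG Gln / CAG Gln — identical.
Codon 4: CAA Gln / CAA Gln — identical.
Codon 5: AAU Asn / AAU Asn — identical.
Codon 6: GCA Ala / GCA Ala — identical.
Codon 7: GGU Gly / GGU Gly — identical.
Codon 8: UAU Tyr / AGG Arg — nonsynonymous.
Codon 9: AUA Ile / AUA Ile — identical.
Synonymous differences: 0.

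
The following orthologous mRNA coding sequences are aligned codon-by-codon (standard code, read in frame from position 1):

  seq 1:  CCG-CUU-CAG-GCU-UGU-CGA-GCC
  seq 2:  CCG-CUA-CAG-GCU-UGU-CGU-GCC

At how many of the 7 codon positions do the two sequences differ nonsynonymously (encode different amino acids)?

0

Codon 1: CCG Pro / CCG Pro — identical.
Codon 2: CUU Leu / CUA Leu — synonymous.
Codon 3: CAG Gln / CAG Gln — identical.
Codon 4: GCU Ala / GCU Ala — identical.
Codon 5: UGU Cys / UGU Cys — identical.
Codon 6: CGA Arg / CGU Arg — synonymous.
Codon 7: GCC Ala / GCC Ala — identical.
Nonsynonymous differences: 0.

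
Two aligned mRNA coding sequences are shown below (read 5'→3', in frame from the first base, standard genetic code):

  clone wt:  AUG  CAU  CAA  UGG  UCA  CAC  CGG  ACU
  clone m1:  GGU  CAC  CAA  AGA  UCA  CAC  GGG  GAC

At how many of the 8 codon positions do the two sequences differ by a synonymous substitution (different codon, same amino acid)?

Codon 1: AUG Met / GGU Gly — nonsynonymous.
Codon 2: CAU His / CAC His — synonymous.
Codon 3: CAA Gln / CAA Gln — identical.
Codon 4: UGG Trp / AGA Arg — nonsynonymous.
Codon 5: UCA Ser / UCA Ser — identical.
Codon 6: CAC His / CAC His — identical.
Codon 7: CGG Arg / GGG Gly — nonsynonymous.
Codon 8: ACU Thr / GAC Asp — nonsynonymous.
Synonymous differences: 1.

1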